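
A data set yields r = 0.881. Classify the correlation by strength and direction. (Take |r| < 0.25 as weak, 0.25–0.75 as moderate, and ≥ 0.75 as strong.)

r = 0.881 > 0 so the relationship is positive.
|r| = 0.881, which falls in the strong range.

strong positive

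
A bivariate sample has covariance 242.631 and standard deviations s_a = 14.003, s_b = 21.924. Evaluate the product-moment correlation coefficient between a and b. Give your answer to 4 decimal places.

r = Cov(a,b) / (s_a · s_b) = 242.631 / (14.003 × 21.924)
  = 242.631 / 307.0018 ≈ 0.7903

0.7903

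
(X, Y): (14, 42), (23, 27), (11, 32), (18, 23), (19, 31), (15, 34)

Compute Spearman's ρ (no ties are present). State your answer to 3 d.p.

Rank X: 2, 6, 1, 4, 5, 3
Rank Y: 6, 2, 4, 1, 3, 5
d = rank(X) − rank(Y): -4, 4, -3, 3, 2, -2; Σd² = 58
ρ = 1 − 6Σd² / [n(n²−1)] = 1 − 6×58 / (6×35) = 1 − 348/210 ≈ -0.657

-0.657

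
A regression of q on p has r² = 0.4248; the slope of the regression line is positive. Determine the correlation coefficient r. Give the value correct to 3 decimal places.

|r| = √0.4248 = 0.652
The association is positive, so r = 0.652.

0.652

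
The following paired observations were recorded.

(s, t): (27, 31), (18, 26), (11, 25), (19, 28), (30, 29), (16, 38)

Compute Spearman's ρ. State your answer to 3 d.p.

Rank s: 5, 3, 1, 4, 6, 2
Rank t: 5, 2, 1, 3, 4, 6
d = rank(s) − rank(t): 0, 1, 0, 1, 2, -4; Σd² = 22
ρ = 1 − 6Σd² / [n(n²−1)] = 1 − 6×22 / (6×35) = 1 − 132/210 ≈ 0.371

0.371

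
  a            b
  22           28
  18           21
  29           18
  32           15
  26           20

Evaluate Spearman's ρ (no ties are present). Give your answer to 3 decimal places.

-0.900

Rank a: 2, 1, 4, 5, 3
Rank b: 5, 4, 2, 1, 3
d = rank(a) − rank(b): -3, -3, 2, 4, 0; Σd² = 38
ρ = 1 − 6Σd² / [n(n²−1)] = 1 − 6×38 / (5×24) = 1 − 228/120 ≈ -0.900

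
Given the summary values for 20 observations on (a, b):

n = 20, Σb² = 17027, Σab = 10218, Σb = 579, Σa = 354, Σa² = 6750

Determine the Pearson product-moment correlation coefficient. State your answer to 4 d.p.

-0.0846

r = (nΣab − ΣaΣb) / √[(nΣa² − (Σa)²)(nΣb² − (Σb)²)]
Numerator: 20×10218 − 354×579 = -606
Denominator: √[(135000 − 125316)(340540 − 335241)] = √[9684 × 5299] = 7163.4849
r = -606 / 7163.4849 ≈ -0.0846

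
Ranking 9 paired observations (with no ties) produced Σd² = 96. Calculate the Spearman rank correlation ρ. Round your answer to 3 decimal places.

ρ = 1 − 6Σd² / [n(n²−1)] = 1 − 6×96 / (9×80)
  = 1 − 576/720 = 1 − 0.8000 ≈ 0.200

0.200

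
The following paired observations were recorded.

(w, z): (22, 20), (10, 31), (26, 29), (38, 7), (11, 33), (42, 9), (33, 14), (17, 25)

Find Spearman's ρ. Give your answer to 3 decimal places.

Rank w: 4, 1, 5, 7, 2, 8, 6, 3
Rank z: 4, 7, 6, 1, 8, 2, 3, 5
d = rank(w) − rank(z): 0, -6, -1, 6, -6, 6, 3, -2; Σd² = 158
ρ = 1 − 6Σd² / [n(n²−1)] = 1 − 6×158 / (8×63) = 1 − 948/504 ≈ -0.881

-0.881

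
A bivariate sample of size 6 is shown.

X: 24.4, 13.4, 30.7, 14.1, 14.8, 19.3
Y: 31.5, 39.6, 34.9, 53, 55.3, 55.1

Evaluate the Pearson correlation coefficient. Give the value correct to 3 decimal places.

n = 6, ΣX = 116.7, ΣY = 269.4, ΣX² = 2507.75, ΣY² = 12681.52, ΣXY = 4999.84
nΣXY − ΣXΣY = 29999.04 − 31438.98 = -1439.94
nΣX² − (ΣX)² = 15046.5 − 13618.89 = 1427.61; nΣY² − (ΣY)² = 76089.12 − 72576.36 = 3512.76
r = -1439.94 / √(1427.61 × 3512.76) = -1439.94 / 2239.3864 ≈ -0.643

-0.643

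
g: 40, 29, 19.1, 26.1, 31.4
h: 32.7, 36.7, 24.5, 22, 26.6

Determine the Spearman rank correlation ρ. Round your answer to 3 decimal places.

0.600

Rank g: 5, 3, 1, 2, 4
Rank h: 4, 5, 2, 1, 3
d = rank(g) − rank(h): 1, -2, -1, 1, 1; Σd² = 8
ρ = 1 − 6Σd² / [n(n²−1)] = 1 − 6×8 / (5×24) = 1 − 48/120 ≈ 0.600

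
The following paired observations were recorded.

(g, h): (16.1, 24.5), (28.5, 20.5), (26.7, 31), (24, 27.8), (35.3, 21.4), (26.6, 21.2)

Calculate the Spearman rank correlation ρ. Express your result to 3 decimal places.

Rank g: 1, 5, 4, 2, 6, 3
Rank h: 4, 1, 6, 5, 3, 2
d = rank(g) − rank(h): -3, 4, -2, -3, 3, 1; Σd² = 48
ρ = 1 − 6Σd² / [n(n²−1)] = 1 − 6×48 / (6×35) = 1 − 288/210 ≈ -0.371

-0.371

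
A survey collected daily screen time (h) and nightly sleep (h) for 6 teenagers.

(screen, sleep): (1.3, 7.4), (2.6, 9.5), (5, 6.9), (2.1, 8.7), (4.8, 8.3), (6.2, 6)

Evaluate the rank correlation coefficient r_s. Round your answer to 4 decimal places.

Rank screen: 1, 3, 5, 2, 4, 6
Rank sleep: 3, 6, 2, 5, 4, 1
d = rank(screen) − rank(sleep): -2, -3, 3, -3, 0, 5; Σd² = 56
ρ = 1 − 6Σd² / [n(n²−1)] = 1 − 6×56 / (6×35) = 1 − 336/210 ≈ -0.6000

-0.6000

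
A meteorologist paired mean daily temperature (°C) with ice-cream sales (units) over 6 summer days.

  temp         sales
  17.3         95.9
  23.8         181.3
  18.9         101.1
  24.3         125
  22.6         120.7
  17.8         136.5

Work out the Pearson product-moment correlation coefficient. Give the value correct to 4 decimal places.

0.5679

n = 6, Σx = 124.7, Σy = 760.5, Σx² = 2641.03, Σy² = 101113.45, Σxy = 16079.82
nΣxy − ΣxΣy = 96478.92 − 94834.35 = 1644.57
nΣx² − (Σx)² = 15846.18 − 15550.09 = 296.09; nΣy² − (Σy)² = 606680.7 − 578360.25 = 28320.45
r = 1644.57 / √(296.09 × 28320.45) = 1644.57 / 2895.7559 ≈ 0.5679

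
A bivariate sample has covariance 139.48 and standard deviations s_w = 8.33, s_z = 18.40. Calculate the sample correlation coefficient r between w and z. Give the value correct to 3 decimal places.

r = Cov(w,z) / (s_w · s_z) = 139.48 / (8.33 × 18.40)
  = 139.48 / 153.2720 ≈ 0.910

0.910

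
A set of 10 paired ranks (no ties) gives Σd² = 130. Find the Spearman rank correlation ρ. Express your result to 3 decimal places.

0.212

ρ = 1 − 6Σd² / [n(n²−1)] = 1 − 6×130 / (10×99)
  = 1 − 780/990 = 1 − 0.7879 ≈ 0.212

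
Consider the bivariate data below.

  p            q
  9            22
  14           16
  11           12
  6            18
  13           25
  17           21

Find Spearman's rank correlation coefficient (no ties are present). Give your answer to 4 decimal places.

0.0286

Rank p: 2, 5, 3, 1, 4, 6
Rank q: 5, 2, 1, 3, 6, 4
d = rank(p) − rank(q): -3, 3, 2, -2, -2, 2; Σd² = 34
ρ = 1 − 6Σd² / [n(n²−1)] = 1 − 6×34 / (6×35) = 1 − 204/210 ≈ 0.0286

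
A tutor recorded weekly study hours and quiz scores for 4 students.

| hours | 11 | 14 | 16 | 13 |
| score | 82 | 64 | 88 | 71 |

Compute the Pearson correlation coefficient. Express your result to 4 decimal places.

n = 4, Σx = 54, Σy = 305, Σx² = 742, Σy² = 23605, Σxy = 4129
nΣxy − ΣxΣy = 16516 − 16470 = 46
nΣx² − (Σx)² = 2968 − 2916 = 52; nΣy² − (Σy)² = 94420 − 93025 = 1395
r = 46 / √(52 × 1395) = 46 / 269.3325 ≈ 0.1708

0.1708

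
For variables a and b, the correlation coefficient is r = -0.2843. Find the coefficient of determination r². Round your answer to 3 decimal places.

r² = (-0.2843)² = 0.081

0.081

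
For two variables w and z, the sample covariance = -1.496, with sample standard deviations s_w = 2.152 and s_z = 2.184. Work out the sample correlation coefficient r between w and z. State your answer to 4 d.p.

r = Cov(w,z) / (s_w · s_z) = -1.496 / (2.152 × 2.184)
  = -1.496 / 4.7000 ≈ -0.3183

-0.3183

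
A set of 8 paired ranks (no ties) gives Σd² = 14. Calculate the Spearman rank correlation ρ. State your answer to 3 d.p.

ρ = 1 − 6Σd² / [n(n²−1)] = 1 − 6×14 / (8×63)
  = 1 − 84/504 = 1 − 0.1667 ≈ 0.833

0.833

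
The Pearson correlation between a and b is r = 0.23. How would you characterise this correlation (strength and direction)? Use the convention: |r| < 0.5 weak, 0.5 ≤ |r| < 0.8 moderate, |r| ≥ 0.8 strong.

r = 0.23 > 0 so the relationship is positive.
|r| = 0.23, which falls in the weak range.

weak positive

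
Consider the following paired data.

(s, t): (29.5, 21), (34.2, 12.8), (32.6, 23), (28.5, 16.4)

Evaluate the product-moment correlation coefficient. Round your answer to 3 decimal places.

n = 4, Σs = 124.8, Σt = 73.2, Σs² = 3914.9, Σt² = 1402.8, Σst = 2274.46
nΣst − ΣsΣt = 9097.84 − 9135.36 = -37.52
nΣs² − (Σs)² = 15659.6 − 15575.04 = 84.56; nΣt² − (Σt)² = 5611.2 − 5358.24 = 252.96
r = -37.52 / √(84.56 × 252.96) = -37.52 / 146.2542 ≈ -0.257

-0.257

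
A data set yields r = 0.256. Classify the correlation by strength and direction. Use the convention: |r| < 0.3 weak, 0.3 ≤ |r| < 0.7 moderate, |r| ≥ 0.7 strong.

r = 0.256 > 0 so the relationship is positive.
|r| = 0.256, which falls in the weak range.

weak positive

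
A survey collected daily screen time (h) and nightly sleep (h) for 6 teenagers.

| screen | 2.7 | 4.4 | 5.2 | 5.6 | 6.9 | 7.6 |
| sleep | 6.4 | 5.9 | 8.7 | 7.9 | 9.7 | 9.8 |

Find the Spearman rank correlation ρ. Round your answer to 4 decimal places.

Rank screen: 1, 2, 3, 4, 5, 6
Rank sleep: 2, 1, 4, 3, 5, 6
d = rank(screen) − rank(sleep): -1, 1, -1, 1, 0, 0; Σd² = 4
ρ = 1 − 6Σd² / [n(n²−1)] = 1 − 6×4 / (6×35) = 1 − 24/210 ≈ 0.8857

0.8857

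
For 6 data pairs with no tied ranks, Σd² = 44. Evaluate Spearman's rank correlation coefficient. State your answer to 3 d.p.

-0.257

ρ = 1 − 6Σd² / [n(n²−1)] = 1 − 6×44 / (6×35)
  = 1 − 264/210 = 1 − 1.2571 ≈ -0.257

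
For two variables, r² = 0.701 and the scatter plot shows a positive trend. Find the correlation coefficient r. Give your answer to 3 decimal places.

0.837

|r| = √0.701 = 0.837
The association is positive, so r = 0.837.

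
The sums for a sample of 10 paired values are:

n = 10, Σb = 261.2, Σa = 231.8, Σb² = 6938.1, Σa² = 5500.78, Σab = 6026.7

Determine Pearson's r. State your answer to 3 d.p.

r = (nΣab − ΣaΣb) / √[(nΣa² − (Σa)²)(nΣb² − (Σb)²)]
Numerator: 10×6026.7 − 231.8×261.2 = -279.16
Denominator: √[(55007.8 − 53731.24)(69381 − 68225.44)] = √[1276.56 × 1155.56] = 1214.5541
r = -279.16 / 1214.5541 ≈ -0.230

-0.230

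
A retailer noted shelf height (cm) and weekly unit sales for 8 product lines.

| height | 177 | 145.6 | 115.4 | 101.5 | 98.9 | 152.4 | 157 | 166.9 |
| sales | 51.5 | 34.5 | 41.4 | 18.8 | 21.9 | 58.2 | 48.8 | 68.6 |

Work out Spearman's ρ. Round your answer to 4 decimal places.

0.8333

Rank height: 8, 4, 3, 2, 1, 5, 6, 7
Rank sales: 6, 3, 4, 1, 2, 7, 5, 8
d = rank(height) − rank(sales): 2, 1, -1, 1, -1, -2, 1, -1; Σd² = 14
ρ = 1 − 6Σd² / [n(n²−1)] = 1 − 6×14 / (8×63) = 1 − 84/504 ≈ 0.8333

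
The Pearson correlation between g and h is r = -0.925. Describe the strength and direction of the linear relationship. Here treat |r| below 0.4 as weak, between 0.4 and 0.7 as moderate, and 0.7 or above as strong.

strong negative

r = -0.925 < 0 so the relationship is negative.
|r| = 0.925, which falls in the strong range.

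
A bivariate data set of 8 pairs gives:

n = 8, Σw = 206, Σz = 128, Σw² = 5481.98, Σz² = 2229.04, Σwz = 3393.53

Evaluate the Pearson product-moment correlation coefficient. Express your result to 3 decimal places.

0.544

r = (nΣwz − ΣwΣz) / √[(nΣw² − (Σw)²)(nΣz² − (Σz)²)]
Numerator: 8×3393.53 − 206×128 = 780.24
Denominator: √[(43855.84 − 42436)(17832.32 − 16384)] = √[1419.84 × 1448.32] = 1434.0093
r = 780.24 / 1434.0093 ≈ 0.544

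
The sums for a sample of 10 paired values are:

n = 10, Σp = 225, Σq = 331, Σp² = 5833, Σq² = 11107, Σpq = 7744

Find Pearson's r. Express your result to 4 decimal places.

0.8695

r = (nΣpq − ΣpΣq) / √[(nΣp² − (Σp)²)(nΣq² − (Σq)²)]
Numerator: 10×7744 − 225×331 = 2965
Denominator: √[(58330 − 50625)(111070 − 109561)] = √[7705 × 1509] = 3409.8160
r = 2965 / 3409.8160 ≈ 0.8695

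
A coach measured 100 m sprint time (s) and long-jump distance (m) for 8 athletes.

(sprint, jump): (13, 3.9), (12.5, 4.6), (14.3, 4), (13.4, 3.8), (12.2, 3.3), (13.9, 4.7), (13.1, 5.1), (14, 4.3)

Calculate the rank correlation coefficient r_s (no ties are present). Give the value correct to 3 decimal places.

0.262

Rank sprint: 3, 2, 8, 5, 1, 6, 4, 7
Rank jump: 3, 6, 4, 2, 1, 7, 8, 5
d = rank(sprint) − rank(jump): 0, -4, 4, 3, 0, -1, -4, 2; Σd² = 62
ρ = 1 − 6Σd² / [n(n²−1)] = 1 − 6×62 / (8×63) = 1 − 372/504 ≈ 0.262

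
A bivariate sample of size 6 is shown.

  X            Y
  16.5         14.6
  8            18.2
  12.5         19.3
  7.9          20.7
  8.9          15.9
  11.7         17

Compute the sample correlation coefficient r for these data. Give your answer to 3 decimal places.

n = 6, ΣX = 65.5, ΣY = 105.7, ΣX² = 771.01, ΣY² = 1887.19, ΣXY = 1131.69
nΣXY − ΣXΣY = 6790.14 − 6923.35 = -133.21
nΣX² − (ΣX)² = 4626.06 − 4290.25 = 335.81; nΣY² − (ΣY)² = 11323.14 − 11172.49 = 150.65
r = -133.21 / √(335.81 × 150.65) = -133.21 / 224.9217 ≈ -0.592

-0.592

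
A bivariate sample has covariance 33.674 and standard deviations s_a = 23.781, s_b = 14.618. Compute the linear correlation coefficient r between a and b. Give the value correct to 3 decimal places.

0.097

r = Cov(a,b) / (s_a · s_b) = 33.674 / (23.781 × 14.618)
  = 33.674 / 347.6307 ≈ 0.097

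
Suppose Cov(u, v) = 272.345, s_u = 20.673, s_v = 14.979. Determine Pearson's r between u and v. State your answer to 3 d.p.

0.879

r = Cov(u,v) / (s_u · s_v) = 272.345 / (20.673 × 14.979)
  = 272.345 / 309.6609 ≈ 0.879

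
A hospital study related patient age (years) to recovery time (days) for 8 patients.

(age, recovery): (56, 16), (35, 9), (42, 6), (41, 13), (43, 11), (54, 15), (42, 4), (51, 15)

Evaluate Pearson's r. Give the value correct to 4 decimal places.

0.7130

n = 8, Σx = 364, Σy = 89, Σx² = 16936, Σy² = 1129, Σxy = 4212
nΣxy − ΣxΣy = 33696 − 32396 = 1300
nΣx² − (Σx)² = 135488 − 132496 = 2992; nΣy² − (Σy)² = 9032 − 7921 = 1111
r = 1300 / √(2992 × 1111) = 1300 / 1823.2147 ≈ 0.7130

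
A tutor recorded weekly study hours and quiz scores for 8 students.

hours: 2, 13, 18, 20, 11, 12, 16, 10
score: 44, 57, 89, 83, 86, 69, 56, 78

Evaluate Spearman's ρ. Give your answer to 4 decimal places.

Rank hours: 1, 5, 7, 8, 3, 4, 6, 2
Rank score: 1, 3, 8, 6, 7, 4, 2, 5
d = rank(hours) − rank(score): 0, 2, -1, 2, -4, 0, 4, -3; Σd² = 50
ρ = 1 − 6Σd² / [n(n²−1)] = 1 − 6×50 / (8×63) = 1 − 300/504 ≈ 0.4048

0.4048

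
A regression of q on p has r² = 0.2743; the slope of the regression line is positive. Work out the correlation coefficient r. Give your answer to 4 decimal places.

|r| = √0.2743 = 0.5237
The association is positive, so r = 0.5237.

0.5237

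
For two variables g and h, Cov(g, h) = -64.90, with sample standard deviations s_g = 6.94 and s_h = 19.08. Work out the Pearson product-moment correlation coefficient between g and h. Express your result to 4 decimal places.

-0.4901

r = Cov(g,h) / (s_g · s_h) = -64.90 / (6.94 × 19.08)
  = -64.90 / 132.4152 ≈ -0.4901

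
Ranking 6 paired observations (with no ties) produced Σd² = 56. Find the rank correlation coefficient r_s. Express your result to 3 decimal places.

-0.600

ρ = 1 − 6Σd² / [n(n²−1)] = 1 − 6×56 / (6×35)
  = 1 − 336/210 = 1 − 1.6000 ≈ -0.600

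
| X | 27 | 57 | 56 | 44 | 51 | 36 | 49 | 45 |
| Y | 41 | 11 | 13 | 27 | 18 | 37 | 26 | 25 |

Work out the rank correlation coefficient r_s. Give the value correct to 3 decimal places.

-0.976

Rank X: 1, 8, 7, 3, 6, 2, 5, 4
Rank Y: 8, 1, 2, 6, 3, 7, 5, 4
d = rank(X) − rank(Y): -7, 7, 5, -3, 3, -5, 0, 0; Σd² = 166
ρ = 1 − 6Σd² / [n(n²−1)] = 1 − 6×166 / (8×63) = 1 − 996/504 ≈ -0.976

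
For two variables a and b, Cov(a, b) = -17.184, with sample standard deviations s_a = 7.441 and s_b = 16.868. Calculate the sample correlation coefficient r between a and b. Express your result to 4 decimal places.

r = Cov(a,b) / (s_a · s_b) = -17.184 / (7.441 × 16.868)
  = -17.184 / 125.5148 ≈ -0.1369

-0.1369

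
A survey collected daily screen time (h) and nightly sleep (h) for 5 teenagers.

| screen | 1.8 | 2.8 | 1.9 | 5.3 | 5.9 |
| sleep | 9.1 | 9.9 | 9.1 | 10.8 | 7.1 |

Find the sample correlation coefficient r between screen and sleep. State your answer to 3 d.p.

n = 5, Σx = 17.7, Σy = 46, Σx² = 77.59, Σy² = 430.68, Σxy = 160.52
nΣxy − ΣxΣy = 802.6 − 814.2 = -11.6
nΣx² − (Σx)² = 387.95 − 313.29 = 74.66; nΣy² − (Σy)² = 2153.4 − 2116 = 37.4
r = -11.6 / √(74.66 × 37.4) = -11.6 / 52.8421 ≈ -0.220

-0.220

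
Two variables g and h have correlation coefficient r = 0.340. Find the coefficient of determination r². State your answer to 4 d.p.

0.1156

r² = (0.340)² = 0.1156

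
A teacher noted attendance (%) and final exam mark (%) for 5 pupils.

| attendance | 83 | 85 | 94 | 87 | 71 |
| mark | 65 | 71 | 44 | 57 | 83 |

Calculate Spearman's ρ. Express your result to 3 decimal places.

Rank attendance: 2, 3, 5, 4, 1
Rank mark: 3, 4, 1, 2, 5
d = rank(attendance) − rank(mark): -1, -1, 4, 2, -4; Σd² = 38
ρ = 1 − 6Σd² / [n(n²−1)] = 1 − 6×38 / (5×24) = 1 − 228/120 ≈ -0.900

-0.900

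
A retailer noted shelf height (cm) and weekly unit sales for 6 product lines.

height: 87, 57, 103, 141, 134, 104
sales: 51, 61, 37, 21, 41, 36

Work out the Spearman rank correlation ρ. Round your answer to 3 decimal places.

Rank height: 2, 1, 3, 6, 5, 4
Rank sales: 5, 6, 3, 1, 4, 2
d = rank(height) − rank(sales): -3, -5, 0, 5, 1, 2; Σd² = 64
ρ = 1 − 6Σd² / [n(n²−1)] = 1 − 6×64 / (6×35) = 1 − 384/210 ≈ -0.829

-0.829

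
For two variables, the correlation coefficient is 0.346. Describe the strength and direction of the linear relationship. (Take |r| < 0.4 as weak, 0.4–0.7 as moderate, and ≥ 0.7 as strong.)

r = 0.346 > 0 so the relationship is positive.
|r| = 0.346, which falls in the weak range.

weak positive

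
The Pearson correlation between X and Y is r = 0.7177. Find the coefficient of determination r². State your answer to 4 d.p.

r² = (0.7177)² = 0.5151

0.5151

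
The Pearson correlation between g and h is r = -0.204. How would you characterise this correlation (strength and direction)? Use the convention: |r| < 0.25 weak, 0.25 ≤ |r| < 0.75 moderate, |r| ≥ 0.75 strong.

r = -0.204 < 0 so the relationship is negative.
|r| = 0.204, which falls in the weak range.

weak negative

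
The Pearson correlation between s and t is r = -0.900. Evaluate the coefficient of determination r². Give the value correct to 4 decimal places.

r² = (-0.900)² = 0.8100

0.8100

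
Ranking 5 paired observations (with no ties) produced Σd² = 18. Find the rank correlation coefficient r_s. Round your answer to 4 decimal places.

ρ = 1 − 6Σd² / [n(n²−1)] = 1 − 6×18 / (5×24)
  = 1 − 108/120 = 1 − 0.90000 ≈ 0.1000

0.1000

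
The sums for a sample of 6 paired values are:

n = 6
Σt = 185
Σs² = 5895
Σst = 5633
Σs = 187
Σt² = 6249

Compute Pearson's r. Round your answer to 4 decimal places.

-0.6961

r = (nΣst − ΣsΣt) / √[(nΣs² − (Σs)²)(nΣt² − (Σt)²)]
Numerator: 6×5633 − 187×185 = -797
Denominator: √[(35370 − 34969)(37494 − 34225)] = √[401 × 3269] = 1144.9319
r = -797 / 1144.9319 ≈ -0.6961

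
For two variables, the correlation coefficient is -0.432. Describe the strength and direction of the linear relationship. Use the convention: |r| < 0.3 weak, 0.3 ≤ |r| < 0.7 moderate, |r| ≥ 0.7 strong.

r = -0.432 < 0 so the relationship is negative.
|r| = 0.432, which falls in the moderate range.

moderate negative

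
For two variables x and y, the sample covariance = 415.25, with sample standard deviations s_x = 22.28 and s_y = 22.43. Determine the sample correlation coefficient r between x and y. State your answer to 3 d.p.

0.831

r = Cov(x,y) / (s_x · s_y) = 415.25 / (22.28 × 22.43)
  = 415.25 / 499.7404 ≈ 0.831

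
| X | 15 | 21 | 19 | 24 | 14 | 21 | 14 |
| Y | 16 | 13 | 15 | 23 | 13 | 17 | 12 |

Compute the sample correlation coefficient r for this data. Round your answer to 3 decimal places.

0.714

n = 7, ΣX = 128, ΣY = 109, ΣX² = 2436, ΣY² = 1781, ΣXY = 2057
nΣXY − ΣXΣY = 14399 − 13952 = 447
nΣX² − (ΣX)² = 17052 − 16384 = 668; nΣY² − (ΣY)² = 12467 − 11881 = 586
r = 447 / √(668 × 586) = 447 / 625.6581 ≈ 0.714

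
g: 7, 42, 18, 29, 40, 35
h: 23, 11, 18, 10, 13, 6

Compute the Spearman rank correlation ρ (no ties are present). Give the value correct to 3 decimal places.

-0.543

Rank g: 1, 6, 2, 3, 5, 4
Rank h: 6, 3, 5, 2, 4, 1
d = rank(g) − rank(h): -5, 3, -3, 1, 1, 3; Σd² = 54
ρ = 1 − 6Σd² / [n(n²−1)] = 1 − 6×54 / (6×35) = 1 − 324/210 ≈ -0.543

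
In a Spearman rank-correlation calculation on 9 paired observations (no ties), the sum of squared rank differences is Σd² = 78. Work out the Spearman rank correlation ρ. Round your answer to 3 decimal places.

ρ = 1 − 6Σd² / [n(n²−1)] = 1 − 6×78 / (9×80)
  = 1 − 468/720 = 1 − 0.6500 ≈ 0.350

0.350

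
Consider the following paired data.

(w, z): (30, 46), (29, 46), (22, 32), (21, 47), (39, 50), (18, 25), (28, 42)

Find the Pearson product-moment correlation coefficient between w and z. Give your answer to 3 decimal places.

n = 7, Σw = 187, Σz = 288, Σw² = 5295, Σz² = 12354, Σwz = 7981
nΣwz − ΣwΣz = 55867 − 53856 = 2011
nΣw² − (Σw)² = 37065 − 34969 = 2096; nΣz² − (Σz)² = 86478 − 82944 = 3534
r = 2011 / √(2096 × 3534) = 2011 / 2721.6289 ≈ 0.739

0.739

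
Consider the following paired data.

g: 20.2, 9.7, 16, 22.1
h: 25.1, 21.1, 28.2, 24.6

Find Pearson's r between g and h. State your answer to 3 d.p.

n = 4, Σg = 68, Σh = 99, Σg² = 1246.54, Σh² = 2475.62, Σgh = 1706.55
nΣgh − ΣgΣh = 6826.2 − 6732 = 94.2
nΣg² − (Σg)² = 4986.16 − 4624 = 362.16; nΣh² − (Σh)² = 9902.48 − 9801 = 101.48
r = 94.2 / √(362.16 × 101.48) = 94.2 / 191.7081 ≈ 0.491

0.491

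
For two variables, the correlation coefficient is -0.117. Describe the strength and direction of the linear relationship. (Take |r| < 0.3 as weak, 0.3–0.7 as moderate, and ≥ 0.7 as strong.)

r = -0.117 < 0 so the relationship is negative.
|r| = 0.117, which falls in the weak range.

weak negative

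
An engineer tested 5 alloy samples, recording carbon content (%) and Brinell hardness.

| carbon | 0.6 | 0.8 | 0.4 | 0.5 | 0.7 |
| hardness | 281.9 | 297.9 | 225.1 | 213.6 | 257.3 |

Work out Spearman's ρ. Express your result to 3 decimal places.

Rank carbon: 3, 5, 1, 2, 4
Rank hardness: 4, 5, 2, 1, 3
d = rank(carbon) − rank(hardness): -1, 0, -1, 1, 1; Σd² = 4
ρ = 1 − 6Σd² / [n(n²−1)] = 1 − 6×4 / (5×24) = 1 − 24/120 ≈ 0.800

0.800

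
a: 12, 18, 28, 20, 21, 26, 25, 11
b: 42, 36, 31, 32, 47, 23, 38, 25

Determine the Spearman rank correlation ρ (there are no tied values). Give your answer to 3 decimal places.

-0.190

Rank a: 2, 3, 8, 4, 5, 7, 6, 1
Rank b: 7, 5, 3, 4, 8, 1, 6, 2
d = rank(a) − rank(b): -5, -2, 5, 0, -3, 6, 0, -1; Σd² = 100
ρ = 1 − 6Σd² / [n(n²−1)] = 1 − 6×100 / (8×63) = 1 − 600/504 ≈ -0.190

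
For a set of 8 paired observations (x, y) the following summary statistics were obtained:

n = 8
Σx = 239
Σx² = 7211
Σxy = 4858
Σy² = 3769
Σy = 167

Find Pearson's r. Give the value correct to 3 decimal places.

r = (nΣxy − ΣxΣy) / √[(nΣx² − (Σx)²)(nΣy² − (Σy)²)]
Numerator: 8×4858 − 239×167 = -1049
Denominator: √[(57688 − 57121)(30152 − 27889)] = √[567 × 2263] = 1132.7493
r = -1049 / 1132.7493 ≈ -0.926

-0.926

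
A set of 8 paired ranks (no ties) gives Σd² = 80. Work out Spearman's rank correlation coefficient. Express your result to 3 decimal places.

0.048

ρ = 1 − 6Σd² / [n(n²−1)] = 1 − 6×80 / (8×63)
  = 1 − 480/504 = 1 − 0.9524 ≈ 0.048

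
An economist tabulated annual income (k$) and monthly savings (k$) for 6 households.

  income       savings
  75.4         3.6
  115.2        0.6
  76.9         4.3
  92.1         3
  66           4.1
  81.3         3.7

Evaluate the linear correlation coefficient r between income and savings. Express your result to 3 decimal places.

n = 6, Σx = 506.9, Σy = 19.3, Σx² = 44317.91, Σy² = 71.31, Σxy = 1518.94
nΣxy − ΣxΣy = 9113.64 − 9783.17 = -669.53
nΣx² − (Σx)² = 265907.46 − 256947.61 = 8959.85; nΣy² − (Σy)² = 427.86 − 372.49 = 55.37
r = -669.53 / √(8959.85 × 55.37) = -669.53 / 704.3486 ≈ -0.951

-0.951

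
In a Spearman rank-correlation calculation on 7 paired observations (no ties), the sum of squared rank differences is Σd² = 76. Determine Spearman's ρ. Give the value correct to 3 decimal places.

-0.357

ρ = 1 − 6Σd² / [n(n²−1)] = 1 − 6×76 / (7×48)
  = 1 − 456/336 = 1 − 1.3571 ≈ -0.357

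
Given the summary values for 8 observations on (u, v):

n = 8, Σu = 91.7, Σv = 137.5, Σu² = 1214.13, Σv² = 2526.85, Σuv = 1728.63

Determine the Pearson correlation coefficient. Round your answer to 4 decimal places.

0.9341

r = (nΣuv − ΣuΣv) / √[(nΣu² − (Σu)²)(nΣv² − (Σv)²)]
Numerator: 8×1728.63 − 91.7×137.5 = 1220.29
Denominator: √[(9713.04 − 8408.89)(20214.8 − 18906.25)] = √[1304.15 × 1308.55] = 1306.3481
r = 1220.29 / 1306.3481 ≈ 0.9341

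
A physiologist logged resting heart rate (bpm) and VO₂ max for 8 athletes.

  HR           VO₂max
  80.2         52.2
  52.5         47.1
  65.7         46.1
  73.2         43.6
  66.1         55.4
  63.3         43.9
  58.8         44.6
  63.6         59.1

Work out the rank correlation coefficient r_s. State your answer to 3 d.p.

0.095

Rank HR: 8, 1, 5, 7, 6, 3, 2, 4
Rank VO₂max: 6, 5, 4, 1, 7, 2, 3, 8
d = rank(HR) − rank(VO₂max): 2, -4, 1, 6, -1, 1, -1, -4; Σd² = 76
ρ = 1 − 6Σd² / [n(n²−1)] = 1 − 6×76 / (8×63) = 1 − 456/504 ≈ 0.095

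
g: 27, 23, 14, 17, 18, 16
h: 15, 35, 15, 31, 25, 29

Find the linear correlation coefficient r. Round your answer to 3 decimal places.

n = 6, Σg = 115, Σh = 150, Σg² = 2323, Σh² = 4102, Σgh = 2861
nΣgh − ΣgΣh = 17166 − 17250 = -84
nΣg² − (Σg)² = 13938 − 13225 = 713; nΣh² − (Σh)² = 24612 − 22500 = 2112
r = -84 / √(713 × 2112) = -84 / 1227.1332 ≈ -0.068

-0.068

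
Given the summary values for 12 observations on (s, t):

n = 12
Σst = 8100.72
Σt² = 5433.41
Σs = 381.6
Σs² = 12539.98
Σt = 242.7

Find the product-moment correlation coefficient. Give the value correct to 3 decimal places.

r = (nΣst − ΣsΣt) / √[(nΣs² − (Σs)²)(nΣt² − (Σt)²)]
Numerator: 12×8100.72 − 381.6×242.7 = 4594.32
Denominator: √[(150479.76 − 145618.56)(65200.92 − 58903.29)] = √[4861.2 × 6297.63] = 5532.9955
r = 4594.32 / 5532.9955 ≈ 0.830

0.830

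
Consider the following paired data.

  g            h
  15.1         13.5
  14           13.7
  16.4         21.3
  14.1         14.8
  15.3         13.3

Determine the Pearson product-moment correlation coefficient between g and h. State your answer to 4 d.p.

n = 5, Σg = 74.9, Σh = 76.6, Σg² = 1125.87, Σh² = 1219.56, Σgh = 1157.14
nΣgh − ΣgΣh = 5785.7 − 5737.34 = 48.36
nΣg² − (Σg)² = 5629.35 − 5610.01 = 19.34; nΣh² − (Σh)² = 6097.8 − 5867.56 = 230.24
r = 48.36 / √(19.34 × 230.24) = 48.36 / 66.7296 ≈ 0.7247

0.7247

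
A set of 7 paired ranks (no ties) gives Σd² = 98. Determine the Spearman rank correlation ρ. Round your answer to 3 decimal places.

-0.750

ρ = 1 − 6Σd² / [n(n²−1)] = 1 − 6×98 / (7×48)
  = 1 − 588/336 = 1 − 1.7500 ≈ -0.750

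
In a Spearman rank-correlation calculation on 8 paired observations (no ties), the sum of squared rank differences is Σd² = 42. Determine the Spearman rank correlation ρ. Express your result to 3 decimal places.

ρ = 1 − 6Σd² / [n(n²−1)] = 1 − 6×42 / (8×63)
  = 1 − 252/504 = 1 − 0.5000 ≈ 0.500

0.500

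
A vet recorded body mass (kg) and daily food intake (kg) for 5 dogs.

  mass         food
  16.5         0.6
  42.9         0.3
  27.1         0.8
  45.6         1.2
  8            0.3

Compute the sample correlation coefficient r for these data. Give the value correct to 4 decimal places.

n = 5, Σx = 140.1, Σy = 3.2, Σx² = 4990.43, Σy² = 2.62, Σxy = 101.57
nΣxy − ΣxΣy = 507.85 − 448.32 = 59.53
nΣx² − (Σx)² = 24952.15 − 19628.01 = 5324.14; nΣy² − (Σy)² = 13.1 − 10.24 = 2.86
r = 59.53 / √(5324.14 × 2.86) = 59.53 / 123.3979 ≈ 0.4824

0.4824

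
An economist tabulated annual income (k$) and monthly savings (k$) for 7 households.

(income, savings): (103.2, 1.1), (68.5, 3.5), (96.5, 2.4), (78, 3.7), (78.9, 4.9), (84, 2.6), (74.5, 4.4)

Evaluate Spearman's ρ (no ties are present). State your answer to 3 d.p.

-0.679

Rank income: 7, 1, 6, 3, 4, 5, 2
Rank savings: 1, 4, 2, 5, 7, 3, 6
d = rank(income) − rank(savings): 6, -3, 4, -2, -3, 2, -4; Σd² = 94
ρ = 1 − 6Σd² / [n(n²−1)] = 1 − 6×94 / (7×48) = 1 − 564/336 ≈ -0.679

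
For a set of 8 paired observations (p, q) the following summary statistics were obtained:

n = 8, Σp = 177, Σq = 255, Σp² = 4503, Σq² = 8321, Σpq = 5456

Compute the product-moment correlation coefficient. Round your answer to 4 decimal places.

-0.5525

r = (nΣpq − ΣpΣq) / √[(nΣp² − (Σp)²)(nΣq² − (Σq)²)]
Numerator: 8×5456 − 177×255 = -1487
Denominator: √[(36024 − 31329)(66568 − 65025)] = √[4695 × 1543] = 2691.5395
r = -1487 / 2691.5395 ≈ -0.5525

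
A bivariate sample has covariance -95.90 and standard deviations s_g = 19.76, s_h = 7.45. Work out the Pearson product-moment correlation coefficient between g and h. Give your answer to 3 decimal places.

r = Cov(g,h) / (s_g · s_h) = -95.90 / (19.76 × 7.45)
  = -95.90 / 147.2120 ≈ -0.651

-0.651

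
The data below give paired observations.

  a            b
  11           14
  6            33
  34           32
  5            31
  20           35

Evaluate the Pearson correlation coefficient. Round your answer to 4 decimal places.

0.2214

n = 5, Σa = 76, Σb = 145, Σa² = 1738, Σb² = 4495, Σab = 2295
nΣab − ΣaΣb = 11475 − 11020 = 455
nΣa² − (Σa)² = 8690 − 5776 = 2914; nΣb² − (Σb)² = 22475 − 21025 = 1450
r = 455 / √(2914 × 1450) = 455 / 2055.5535 ≈ 0.2214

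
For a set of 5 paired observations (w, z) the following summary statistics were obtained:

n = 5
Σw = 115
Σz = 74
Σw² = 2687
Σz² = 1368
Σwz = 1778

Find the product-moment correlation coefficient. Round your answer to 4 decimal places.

r = (nΣwz − ΣwΣz) / √[(nΣw² − (Σw)²)(nΣz² − (Σz)²)]
Numerator: 5×1778 − 115×74 = 380
Denominator: √[(13435 − 13225)(6840 − 5476)] = √[210 × 1364] = 535.2009
r = 380 / 535.2009 ≈ 0.7100

0.7100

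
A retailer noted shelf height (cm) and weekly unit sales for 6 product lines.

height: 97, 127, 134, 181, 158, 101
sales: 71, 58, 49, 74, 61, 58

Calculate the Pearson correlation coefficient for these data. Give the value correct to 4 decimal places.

0.2437

n = 6, Σx = 798, Σy = 371, Σx² = 111420, Σy² = 23367, Σxy = 49709
nΣxy − ΣxΣy = 298254 − 296058 = 2196
nΣx² − (Σx)² = 668520 − 636804 = 31716; nΣy² − (Σy)² = 140202 − 137641 = 2561
r = 2196 / √(31716 × 2561) = 2196 / 9012.4734 ≈ 0.2437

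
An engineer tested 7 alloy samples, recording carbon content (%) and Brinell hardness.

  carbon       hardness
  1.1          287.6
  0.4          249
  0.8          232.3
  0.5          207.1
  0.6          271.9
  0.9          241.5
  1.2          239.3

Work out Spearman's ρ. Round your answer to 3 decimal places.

0.143

Rank carbon: 6, 1, 4, 2, 3, 5, 7
Rank hardness: 7, 5, 2, 1, 6, 4, 3
d = rank(carbon) − rank(hardness): -1, -4, 2, 1, -3, 1, 4; Σd² = 48
ρ = 1 − 6Σd² / [n(n²−1)] = 1 − 6×48 / (7×48) = 1 − 288/336 ≈ 0.143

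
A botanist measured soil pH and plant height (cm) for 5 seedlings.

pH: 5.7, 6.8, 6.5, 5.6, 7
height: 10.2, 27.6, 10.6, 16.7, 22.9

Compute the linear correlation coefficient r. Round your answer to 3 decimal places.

0.636

n = 5, Σx = 31.6, Σy = 88, Σx² = 201.34, Σy² = 1781.46, Σxy = 568.54
nΣxy − ΣxΣy = 2842.7 − 2780.8 = 61.9
nΣx² − (Σx)² = 1006.7 − 998.56 = 8.14; nΣy² − (Σy)² = 8907.3 − 7744 = 1163.3
r = 61.9 / √(8.14 × 1163.3) = 61.9 / 97.3101 ≈ 0.636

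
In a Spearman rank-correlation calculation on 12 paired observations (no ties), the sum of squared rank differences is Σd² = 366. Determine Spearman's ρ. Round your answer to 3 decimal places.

-0.280

ρ = 1 − 6Σd² / [n(n²−1)] = 1 − 6×366 / (12×143)
  = 1 − 2196/1716 = 1 − 1.2797 ≈ -0.280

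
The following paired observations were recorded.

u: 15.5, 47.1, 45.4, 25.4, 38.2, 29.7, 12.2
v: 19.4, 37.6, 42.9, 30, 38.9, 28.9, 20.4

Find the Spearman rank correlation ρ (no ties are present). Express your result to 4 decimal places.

0.8214

Rank u: 2, 7, 6, 3, 5, 4, 1
Rank v: 1, 5, 7, 4, 6, 3, 2
d = rank(u) − rank(v): 1, 2, -1, -1, -1, 1, -1; Σd² = 10
ρ = 1 − 6Σd² / [n(n²−1)] = 1 − 6×10 / (7×48) = 1 − 60/336 ≈ 0.8214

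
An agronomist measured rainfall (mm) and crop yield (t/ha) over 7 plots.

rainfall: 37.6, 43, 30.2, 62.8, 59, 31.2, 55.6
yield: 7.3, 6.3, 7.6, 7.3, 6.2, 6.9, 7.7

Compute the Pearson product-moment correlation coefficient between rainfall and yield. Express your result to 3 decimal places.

-0.143

n = 7, Σx = 319.4, Σy = 49.3, Σx² = 15664.44, Σy² = 349.37, Σxy = 2242.54
nΣxy − ΣxΣy = 15697.78 − 15746.42 = -48.64
nΣx² − (Σx)² = 109651.08 − 102016.36 = 7634.72; nΣy² − (Σy)² = 2445.59 − 2430.49 = 15.1
r = -48.64 / √(7634.72 × 15.1) = -48.64 / 339.5354 ≈ -0.143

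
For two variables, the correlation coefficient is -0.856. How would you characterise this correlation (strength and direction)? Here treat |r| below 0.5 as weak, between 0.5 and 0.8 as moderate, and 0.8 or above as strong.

r = -0.856 < 0 so the relationship is negative.
|r| = 0.856, which falls in the strong range.

strong negative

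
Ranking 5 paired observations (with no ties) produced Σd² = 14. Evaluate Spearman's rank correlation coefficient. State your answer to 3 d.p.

0.300

ρ = 1 − 6Σd² / [n(n²−1)] = 1 − 6×14 / (5×24)
  = 1 − 84/120 = 1 − 0.7000 ≈ 0.300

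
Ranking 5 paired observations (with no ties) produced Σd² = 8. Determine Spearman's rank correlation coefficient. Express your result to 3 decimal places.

0.600

ρ = 1 − 6Σd² / [n(n²−1)] = 1 − 6×8 / (5×24)
  = 1 − 48/120 = 1 − 0.4000 ≈ 0.600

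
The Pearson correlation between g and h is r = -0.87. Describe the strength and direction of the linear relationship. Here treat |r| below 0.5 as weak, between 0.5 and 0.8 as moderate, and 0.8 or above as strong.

strong negative

r = -0.87 < 0 so the relationship is negative.
|r| = 0.87, which falls in the strong range.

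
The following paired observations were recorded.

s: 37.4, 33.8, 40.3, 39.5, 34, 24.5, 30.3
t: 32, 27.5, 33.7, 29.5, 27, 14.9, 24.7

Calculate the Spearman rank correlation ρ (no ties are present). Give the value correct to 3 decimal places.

Rank s: 5, 3, 7, 6, 4, 1, 2
Rank t: 6, 4, 7, 5, 3, 1, 2
d = rank(s) − rank(t): -1, -1, 0, 1, 1, 0, 0; Σd² = 4
ρ = 1 − 6Σd² / [n(n²−1)] = 1 − 6×4 / (7×48) = 1 − 24/336 ≈ 0.929

0.929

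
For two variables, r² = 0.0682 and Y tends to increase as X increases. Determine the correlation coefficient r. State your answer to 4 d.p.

|r| = √0.0682 = 0.2612
The association is positive, so r = 0.2612.

0.2612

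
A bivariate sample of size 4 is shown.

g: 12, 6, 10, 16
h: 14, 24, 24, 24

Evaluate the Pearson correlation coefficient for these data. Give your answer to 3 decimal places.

-0.160

n = 4, Σg = 44, Σh = 86, Σg² = 536, Σh² = 1924, Σgh = 936
nΣgh − ΣgΣh = 3744 − 3784 = -40
nΣg² − (Σg)² = 2144 − 1936 = 208; nΣh² − (Σh)² = 7696 − 7396 = 300
r = -40 / √(208 × 300) = -40 / 249.7999 ≈ -0.160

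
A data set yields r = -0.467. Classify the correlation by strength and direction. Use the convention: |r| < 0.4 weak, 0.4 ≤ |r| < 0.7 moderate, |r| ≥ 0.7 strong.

moderate negative

r = -0.467 < 0 so the relationship is negative.
|r| = 0.467, which falls in the moderate range.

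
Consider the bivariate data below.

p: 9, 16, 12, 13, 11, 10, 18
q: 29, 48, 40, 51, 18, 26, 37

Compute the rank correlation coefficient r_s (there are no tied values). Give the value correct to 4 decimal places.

Rank p: 1, 6, 4, 5, 3, 2, 7
Rank q: 3, 6, 5, 7, 1, 2, 4
d = rank(p) − rank(q): -2, 0, -1, -2, 2, 0, 3; Σd² = 22
ρ = 1 − 6Σd² / [n(n²−1)] = 1 − 6×22 / (7×48) = 1 − 132/336 ≈ 0.6071

0.6071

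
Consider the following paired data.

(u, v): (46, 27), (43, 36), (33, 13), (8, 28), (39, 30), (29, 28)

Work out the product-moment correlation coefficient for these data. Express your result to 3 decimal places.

n = 6, Σu = 198, Σv = 162, Σu² = 7480, Σv² = 4662, Σuv = 5425
nΣuv − ΣuΣv = 32550 − 32076 = 474
nΣu² − (Σu)² = 44880 − 39204 = 5676; nΣv² − (Σv)² = 27972 − 26244 = 1728
r = 474 / √(5676 × 1728) = 474 / 3131.7931 ≈ 0.151

0.151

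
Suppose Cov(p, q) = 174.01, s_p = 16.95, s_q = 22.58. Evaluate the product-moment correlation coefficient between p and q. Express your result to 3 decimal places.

0.455

r = Cov(p,q) / (s_p · s_q) = 174.01 / (16.95 × 22.58)
  = 174.01 / 382.7310 ≈ 0.455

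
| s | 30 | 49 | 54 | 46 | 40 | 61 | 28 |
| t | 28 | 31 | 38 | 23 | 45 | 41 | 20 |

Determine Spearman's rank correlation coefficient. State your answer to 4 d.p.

Rank s: 2, 5, 6, 4, 3, 7, 1
Rank t: 3, 4, 5, 2, 7, 6, 1
d = rank(s) − rank(t): -1, 1, 1, 2, -4, 1, 0; Σd² = 24
ρ = 1 − 6Σd² / [n(n²−1)] = 1 − 6×24 / (7×48) = 1 − 144/336 ≈ 0.5714

0.5714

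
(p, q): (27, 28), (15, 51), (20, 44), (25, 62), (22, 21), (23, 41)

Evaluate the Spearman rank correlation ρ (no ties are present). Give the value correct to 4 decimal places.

-0.2000

Rank p: 6, 1, 2, 5, 3, 4
Rank q: 2, 5, 4, 6, 1, 3
d = rank(p) − rank(q): 4, -4, -2, -1, 2, 1; Σd² = 42
ρ = 1 − 6Σd² / [n(n²−1)] = 1 − 6×42 / (6×35) = 1 − 252/210 ≈ -0.2000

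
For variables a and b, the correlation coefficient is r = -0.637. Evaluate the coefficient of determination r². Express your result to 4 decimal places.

r² = (-0.637)² = 0.4058

0.4058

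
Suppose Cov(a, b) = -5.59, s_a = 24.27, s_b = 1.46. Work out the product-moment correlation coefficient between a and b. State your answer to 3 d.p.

-0.158

r = Cov(a,b) / (s_a · s_b) = -5.59 / (24.27 × 1.46)
  = -5.59 / 35.4342 ≈ -0.158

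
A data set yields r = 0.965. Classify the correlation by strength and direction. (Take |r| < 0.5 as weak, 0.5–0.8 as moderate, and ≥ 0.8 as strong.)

r = 0.965 > 0 so the relationship is positive.
|r| = 0.965, which falls in the strong range.

strong positive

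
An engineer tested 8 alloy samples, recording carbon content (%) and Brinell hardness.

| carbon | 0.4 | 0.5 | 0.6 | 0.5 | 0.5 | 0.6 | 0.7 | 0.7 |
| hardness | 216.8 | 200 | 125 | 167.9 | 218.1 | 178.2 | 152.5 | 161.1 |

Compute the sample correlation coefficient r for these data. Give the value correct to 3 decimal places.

n = 8, Σx = 4.5, Σy = 1419.6, Σx² = 2.61, Σy² = 259349.96, Σxy = 781.16
nΣxy − ΣxΣy = 6249.28 − 6388.2 = -138.92
nΣx² − (Σx)² = 20.88 − 20.25 = 0.63; nΣy² − (Σy)² = 2074799.68 − 2015264.16 = 59535.52
r = -138.92 / √(0.63 × 59535.52) = -138.92 / 193.6682 ≈ -0.717

-0.717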